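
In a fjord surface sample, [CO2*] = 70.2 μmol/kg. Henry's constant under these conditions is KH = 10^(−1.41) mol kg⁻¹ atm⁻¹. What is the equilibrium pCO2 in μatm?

pCO2 = 1800 μatm

KH = 10^(−1.41) = 3.890×10^-2 mol kg⁻¹ atm⁻¹
pCO2 = [CO2*]/KH = 70.2×10^-6 / 3.890×10^-2 = 1.80×10^-3 atm = 1800 μatm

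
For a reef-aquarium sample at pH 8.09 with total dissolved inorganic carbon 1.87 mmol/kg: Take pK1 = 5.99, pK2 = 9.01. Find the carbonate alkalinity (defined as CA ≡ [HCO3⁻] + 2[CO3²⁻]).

CA = [HCO3⁻] + 2[CO3²⁻] = (α₁ + 2α₂)·DIC
At pH 8.09: [H⁺]/K1 = 10^-2.10 = 0.0079433, K2/[H⁺] = 10^-0.92 = 0.12023
α₁ = 1/(1 + 0.0079433 + 0.12023) = 1/1.1282 = 0.8864; α₂ = α₁·K2/[H⁺] = 0.1066
α₁ + 2α₂ = 1.0995
CA = 1.0995 × 1.87 = 2.06 mmol/kg

CA = 2.06 mmol/kg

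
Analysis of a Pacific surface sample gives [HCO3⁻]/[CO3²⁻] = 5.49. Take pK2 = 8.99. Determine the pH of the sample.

pH = 8.25

From K2 = [H⁺][CO3²⁻]/[HCO3⁻]:  pH = pK2 − log₁₀([HCO3⁻]/[CO3²⁻])
log₁₀(5.49) = +0.740
pH = 8.99 − (+0.740) = 8.25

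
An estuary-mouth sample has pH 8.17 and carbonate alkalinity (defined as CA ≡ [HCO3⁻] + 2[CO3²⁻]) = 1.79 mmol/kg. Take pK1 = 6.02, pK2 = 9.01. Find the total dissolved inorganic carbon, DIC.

CA = [HCO3⁻] + 2[CO3²⁻] = (α₁ + 2α₂)·DIC
At pH 8.17: [H⁺]/K1 = 10^-2.15 = 0.0070795, K2/[H⁺] = 10^-0.84 = 0.14454
α₁ = 1/(1 + 0.0070795 + 0.14454) = 1/1.1516 = 0.8683; α₂ = α₁·K2/[H⁺] = 0.1255
α₁ + 2α₂ = 1.1194
DIC = CA / (α₁ + 2α₂) = 1.79 / 1.1194 = 1.60 mmol/kg

DIC = 1.60 mmol/kg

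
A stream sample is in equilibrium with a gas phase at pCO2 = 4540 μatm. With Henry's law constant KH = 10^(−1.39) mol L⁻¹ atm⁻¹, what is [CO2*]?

KH = 10^(−1.39) = 4.074×10^-2 mol L⁻¹ atm⁻¹
[CO2*] = KH · pCO2 = 4.074×10^-2 × 4540×10^-6 atm = 1.85×10^-4 mol/L

[CO2*] = 185 μmol/L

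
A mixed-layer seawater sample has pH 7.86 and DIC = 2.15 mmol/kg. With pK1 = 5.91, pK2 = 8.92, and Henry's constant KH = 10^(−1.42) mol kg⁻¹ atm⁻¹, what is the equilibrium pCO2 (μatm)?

pCO2 = 578 μatm

α₀ = 1 / (1 + K1/[H⁺] + K1K2/[H⁺]²) = 1 / (1 + 10^+1.95 + 10^+0.89)
   = 1 / (1 + 89.125 + 7.7625) = 1/97.888 = 0.01022
[CO2*] = α₀ × DIC = 0.01022 × 2.15 = 0.02196 mmol/kg
pCO2 = [CO2*]/KH = 2.196×10^-5 / 3.802×10^-2 = 578 μatm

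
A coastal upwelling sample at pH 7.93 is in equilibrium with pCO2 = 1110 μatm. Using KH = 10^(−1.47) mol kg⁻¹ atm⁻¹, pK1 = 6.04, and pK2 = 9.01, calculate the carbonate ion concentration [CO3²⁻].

[CO2*] = KH · pCO2 = 10^(−1.47) × 1110×10^-6 = 3.761×10^-5 mol/kg
α₀ = 1/(1 + K1/[H⁺] + K1K2/[H⁺]²) = 1/(1 + 10^+1.89 + 10^+0.81) = 0.01175
DIC = [CO2*]/α₀ = 3.761×10^-5 / 0.01175 = 3.200 mmol/kg
[CO3²⁻] = α₂·DIC; α₂ = 0.07589, so [CO3²⁻] = 0.07589 × 3.200 = 0.243 mmol/kg

[CO3²⁻] = 0.243 mmol/kg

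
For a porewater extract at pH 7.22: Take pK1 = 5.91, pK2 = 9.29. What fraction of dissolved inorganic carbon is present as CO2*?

α₀ = 1 / (1 + K1/[H⁺] + K1K2/[H⁺]²) = 1 / (1 + 10^+1.31 + 10^-0.76)
   = 1 / (1 + 20.417 + 0.17378) = 1/21.591 = 0.04632

α₀ = 0.0463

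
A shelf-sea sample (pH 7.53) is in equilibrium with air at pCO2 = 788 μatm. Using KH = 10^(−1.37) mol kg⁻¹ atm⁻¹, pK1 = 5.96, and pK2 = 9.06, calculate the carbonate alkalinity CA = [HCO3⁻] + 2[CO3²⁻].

[CO2*] = KH · pCO2 = 10^(−1.37) × 788×10^-6 = 3.361×10^-5 mol/kg
α₀ = 1/(1 + K1/[H⁺] + K1K2/[H⁺]²) = 1/(1 + 10^+1.57 + 10^+0.04) = 0.02548
DIC = [CO2*]/α₀ = 3.361×10^-5 / 0.02548 = 1.319 mmol/kg
CA = (α₁ + 2α₂)·DIC = (0.9466 + 2×0.02794) × 1.319 = 1.32 mmol/kg

CA = 1.32 mmol/kg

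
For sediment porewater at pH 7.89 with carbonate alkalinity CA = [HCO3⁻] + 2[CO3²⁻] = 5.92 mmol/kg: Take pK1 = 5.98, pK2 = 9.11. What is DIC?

DIC = 5.67 mmol/kg

CA = [HCO3⁻] + 2[CO3²⁻] = (α₁ + 2α₂)·DIC
At pH 7.89: [H⁺]/K1 = 10^-1.91 = 0.012303, K2/[H⁺] = 10^-1.22 = 0.060256
α₁ = 1/(1 + 0.012303 + 0.060256) = 1/1.0726 = 0.9323; α₂ = α₁·K2/[H⁺] = 0.05618
α₁ + 2α₂ = 1.0447
DIC = CA / (α₁ + 2α₂) = 5.92 / 1.0447 = 5.67 mmol/kg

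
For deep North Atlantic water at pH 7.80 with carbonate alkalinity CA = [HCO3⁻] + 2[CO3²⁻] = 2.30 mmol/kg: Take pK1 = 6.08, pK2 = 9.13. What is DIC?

CA = [HCO3⁻] + 2[CO3²⁻] = (α₁ + 2α₂)·DIC
At pH 7.80: [H⁺]/K1 = 10^-1.72 = 0.019055, K2/[H⁺] = 10^-1.33 = 0.046774
α₁ = 1/(1 + 0.019055 + 0.046774) = 1/1.0658 = 0.9382; α₂ = α₁·K2/[H⁺] = 0.04388
α₁ + 2α₂ = 1.0260
DIC = CA / (α₁ + 2α₂) = 2.30 / 1.0260 = 2.24 mmol/kg

DIC = 2.24 mmol/kg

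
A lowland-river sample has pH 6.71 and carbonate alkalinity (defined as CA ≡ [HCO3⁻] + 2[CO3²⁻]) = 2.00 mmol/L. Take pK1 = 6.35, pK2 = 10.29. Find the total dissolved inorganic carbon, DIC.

DIC = 2.87 mmol/L

CA = [HCO3⁻] + 2[CO3²⁻] = (α₁ + 2α₂)·DIC
At pH 6.71: [H⁺]/K1 = 10^-0.36 = 0.43652, K2/[H⁺] = 10^-3.58 = 0.00026303
α₁ = 1/(1 + 0.43652 + 0.00026303) = 1/1.4368 = 0.6960; α₂ = α₁·K2/[H⁺] = 0.0001831
α₁ + 2α₂ = 0.6964
DIC = CA / (α₁ + 2α₂) = 2.00 / 0.6964 = 2.87 mmol/L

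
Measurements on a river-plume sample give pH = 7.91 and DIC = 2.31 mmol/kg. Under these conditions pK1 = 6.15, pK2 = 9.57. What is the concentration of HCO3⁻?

α₁ = 1 / (1 + [H⁺]/K1 + K2/[H⁺]) = 1 / (1 + 10^-1.76 + 10^-1.66)
   = 1 / (1 + 0.017378 + 0.021878) = 1/1.0393 = 0.9622
[HCO3⁻] = α₁ × DIC = 0.9622 × 2.31 = 2.22 mmol/kg

[HCO3⁻] = 2.22 mmol/kg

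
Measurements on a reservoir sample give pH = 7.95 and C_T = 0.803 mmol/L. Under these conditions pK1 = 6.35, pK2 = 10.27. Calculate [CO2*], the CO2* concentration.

α₀ = 1 / (1 + K1/[H⁺] + K1K2/[H⁺]²) = 1 / (1 + 10^+1.60 + 10^-0.72)
   = 1 / (1 + 39.811 + 0.19055) = 1/41.001 = 0.02439
[CO2*] = α₀ × DIC = 0.02439 × 0.803 = 0.0196 mmol/L = 19.6 μmol/L

[CO2*] = 19.6 μmol/L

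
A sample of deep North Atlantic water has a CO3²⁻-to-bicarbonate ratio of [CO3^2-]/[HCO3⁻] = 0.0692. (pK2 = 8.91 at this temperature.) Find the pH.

pH = 7.75

From K2 = [H⁺][CO3^2-]/[HCO3⁻]:  pH = pK2 + log₁₀([CO3^2-]/[HCO3⁻])
log₁₀(0.0692) = -1.160
pH = 8.91 + (-1.160) = 7.75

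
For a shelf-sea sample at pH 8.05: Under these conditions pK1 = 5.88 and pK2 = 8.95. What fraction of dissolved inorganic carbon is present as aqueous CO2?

α₀ = 1 / (1 + K1/[H⁺] + K1K2/[H⁺]²) = 1 / (1 + 10^+2.17 + 10^+1.27)
   = 1 / (1 + 147.91 + 18.621) = 1/167.53 = 0.005969

α₀ = 0.00597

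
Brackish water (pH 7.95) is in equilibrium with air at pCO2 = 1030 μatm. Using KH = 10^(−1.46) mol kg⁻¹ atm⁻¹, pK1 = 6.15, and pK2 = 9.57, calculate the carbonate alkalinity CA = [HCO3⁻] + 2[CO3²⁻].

[CO2*] = KH · pCO2 = 10^(−1.46) × 1030×10^-6 = 3.571×10^-5 mol/kg
α₀ = 1/(1 + K1/[H⁺] + K1K2/[H⁺]²) = 1/(1 + 10^+1.80 + 10^+0.18) = 0.01524
DIC = [CO2*]/α₀ = 3.571×10^-5 / 0.01524 = 2.343 mmol/kg
CA = (α₁ + 2α₂)·DIC = (0.9617 + 2×0.02307) × 2.343 = 2.36 mmol/kg

CA = 2.36 mmol/kg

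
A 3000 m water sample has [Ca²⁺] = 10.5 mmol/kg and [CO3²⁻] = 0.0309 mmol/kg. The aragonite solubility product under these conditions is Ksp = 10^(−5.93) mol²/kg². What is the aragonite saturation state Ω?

Ω = 0.276

Ksp = 10^(−5.93) = 1.175×10^-6
Ω = [Ca²⁺][CO3²⁻]/Ksp = (10.5×10^-3)(0.0309×10^-3) / 1.175×10^-6 = 0.276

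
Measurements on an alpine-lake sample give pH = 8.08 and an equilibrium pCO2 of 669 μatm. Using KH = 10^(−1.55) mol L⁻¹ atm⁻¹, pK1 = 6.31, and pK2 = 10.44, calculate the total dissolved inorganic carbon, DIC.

DIC = 1.13 mmol/L

[CO2*] = KH · pCO2 = 10^(−1.55) × 669×10^-6 = 1.885×10^-5 mol/L
α₀ = 1/(1 + K1/[H⁺] + K1K2/[H⁺]²) = 1/(1 + 10^+1.77 + 10^-0.59) = 0.01663
DIC = [CO2*]/α₀ = 1.885×10^-5 / 0.01663 = 1.13 mmol/L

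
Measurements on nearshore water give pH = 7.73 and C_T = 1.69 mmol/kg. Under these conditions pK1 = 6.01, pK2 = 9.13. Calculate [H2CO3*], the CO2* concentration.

α₀ = 1 / (1 + K1/[H⁺] + K1K2/[H⁺]²) = 1 / (1 + 10^+1.72 + 10^+0.32)
   = 1 / (1 + 52.481 + 2.0893) = 1/55.570 = 0.01800
[CO2*] = α₀ × DIC = 0.01800 × 1.69 = 0.0304 mmol/kg

[CO2*] = 0.0304 mmol/kg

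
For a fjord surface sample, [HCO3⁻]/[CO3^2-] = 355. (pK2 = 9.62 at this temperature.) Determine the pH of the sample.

pH = 7.07

From K2 = [H⁺][CO3^2-]/[HCO3⁻]:  pH = pK2 − log₁₀([HCO3⁻]/[CO3^2-])
log₁₀(355) = +2.550
pH = 9.62 − (+2.550) = 7.07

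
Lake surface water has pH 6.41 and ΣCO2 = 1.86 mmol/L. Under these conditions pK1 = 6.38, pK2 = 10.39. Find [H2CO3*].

[CO2*] = 0.898 mmol/L

α₀ = 1 / (1 + K1/[H⁺] + K1K2/[H⁺]²) = 1 / (1 + 10^+0.03 + 10^-3.95)
   = 1 / (1 + 1.0715 + 0.00011220) = 1/2.0716 = 0.4827
[CO2*] = α₀ × DIC = 0.4827 × 1.86 = 0.898 mmol/L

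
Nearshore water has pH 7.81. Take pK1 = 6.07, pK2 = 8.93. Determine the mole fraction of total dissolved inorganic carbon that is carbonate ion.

α₂ = 1 / (1 + [H⁺]/K2 + [H⁺]²/(K1K2)) = 1 / (1 + 10^+1.12 + 10^-0.62)
   = 1 / (1 + 13.183 + 0.23988) = 1/14.422 = 0.06934

α₂ = 0.0693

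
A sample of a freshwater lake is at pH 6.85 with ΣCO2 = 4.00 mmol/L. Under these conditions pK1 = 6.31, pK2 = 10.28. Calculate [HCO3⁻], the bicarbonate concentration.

[HCO3⁻] = 3.10 mmol/L

α₁ = 1 / (1 + [H⁺]/K1 + K2/[H⁺]) = 1 / (1 + 10^-0.54 + 10^-3.43)
   = 1 / (1 + 0.28840 + 0.00037154) = 1/1.2888 = 0.7759
[HCO3⁻] = α₁ × DIC = 0.7759 × 4.00 = 3.10 mmol/L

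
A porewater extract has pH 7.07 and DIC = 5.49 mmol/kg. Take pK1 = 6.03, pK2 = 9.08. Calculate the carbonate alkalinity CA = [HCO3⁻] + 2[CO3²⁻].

CA = [HCO3⁻] + 2[CO3²⁻] = (α₁ + 2α₂)·DIC
At pH 7.07: [H⁺]/K1 = 10^-1.04 = 0.091201, K2/[H⁺] = 10^-2.01 = 0.0097724
α₁ = 1/(1 + 0.091201 + 0.0097724) = 1/1.1010 = 0.9083; α₂ = α₁·K2/[H⁺] = 0.008876
α₁ + 2α₂ = 0.9260
CA = 0.9260 × 5.49 = 5.08 mmol/kg

CA = 5.08 mmol/kg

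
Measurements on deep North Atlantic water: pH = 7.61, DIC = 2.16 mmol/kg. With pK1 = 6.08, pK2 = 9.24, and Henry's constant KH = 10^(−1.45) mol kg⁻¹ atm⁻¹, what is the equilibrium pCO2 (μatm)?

pCO2 = 1710 μatm

α₀ = 1 / (1 + K1/[H⁺] + K1K2/[H⁺]²) = 1 / (1 + 10^+1.53 + 10^-0.10)
   = 1 / (1 + 33.884 + 0.79433) = 1/35.679 = 0.02803
[CO2*] = α₀ × DIC = 0.02803 × 2.16 = 0.06054 mmol/kg
pCO2 = [CO2*]/KH = 6.054×10^-5 / 3.548×10^-2 = 1710 μatm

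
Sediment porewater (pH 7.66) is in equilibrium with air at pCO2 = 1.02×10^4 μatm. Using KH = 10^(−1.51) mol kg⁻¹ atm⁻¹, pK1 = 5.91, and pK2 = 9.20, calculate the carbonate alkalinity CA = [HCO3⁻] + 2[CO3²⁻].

CA = 18.7 mmol/kg

[CO2*] = KH · pCO2 = 10^(−1.51) × 1.02×10^4×10^-6 = 3.152×10^-4 mol/kg
α₀ = 1/(1 + K1/[H⁺] + K1K2/[H⁺]²) = 1/(1 + 10^+1.75 + 10^+0.21) = 0.01699
DIC = [CO2*]/α₀ = 3.152×10^-4 / 0.01699 = 18.55 mmol/kg
CA = (α₁ + 2α₂)·DIC = (0.9555 + 2×0.02756) × 18.55 = 18.7 mmol/kg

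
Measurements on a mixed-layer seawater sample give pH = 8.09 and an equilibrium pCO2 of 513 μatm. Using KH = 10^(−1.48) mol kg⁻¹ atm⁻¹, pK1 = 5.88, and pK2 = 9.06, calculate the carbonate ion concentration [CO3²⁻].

[CO2*] = KH · pCO2 = 10^(−1.48) × 513×10^-6 = 1.699×10^-5 mol/kg
α₀ = 1/(1 + K1/[H⁺] + K1K2/[H⁺]²) = 1/(1 + 10^+2.21 + 10^+1.24) = 0.005538
DIC = [CO2*]/α₀ = 1.699×10^-5 / 0.005538 = 3.067 mmol/kg
[CO3²⁻] = α₂·DIC; α₂ = 0.09625, so [CO3²⁻] = 0.09625 × 3.067 = 0.295 mmol/kg

[CO3²⁻] = 0.295 mmol/kg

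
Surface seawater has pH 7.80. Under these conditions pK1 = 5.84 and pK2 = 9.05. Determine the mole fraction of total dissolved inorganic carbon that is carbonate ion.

α₂ = 0.0527

α₂ = 1 / (1 + [H⁺]/K2 + [H⁺]²/(K1K2)) = 1 / (1 + 10^+1.25 + 10^-0.71)
   = 1 / (1 + 17.783 + 0.19498) = 1/18.978 = 0.05269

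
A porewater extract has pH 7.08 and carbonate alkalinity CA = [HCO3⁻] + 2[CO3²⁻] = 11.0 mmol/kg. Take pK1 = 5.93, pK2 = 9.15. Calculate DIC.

CA = [HCO3⁻] + 2[CO3²⁻] = (α₁ + 2α₂)·DIC
At pH 7.08: [H⁺]/K1 = 10^-1.15 = 0.070795, K2/[H⁺] = 10^-2.07 = 0.0085114
α₁ = 1/(1 + 0.070795 + 0.0085114) = 1/1.0793 = 0.9265; α₂ = α₁·K2/[H⁺] = 0.007886
α₁ + 2α₂ = 0.9423
DIC = CA / (α₁ + 2α₂) = 11.0 / 0.9423 = 11.7 mmol/kg

DIC = 11.7 mmol/kg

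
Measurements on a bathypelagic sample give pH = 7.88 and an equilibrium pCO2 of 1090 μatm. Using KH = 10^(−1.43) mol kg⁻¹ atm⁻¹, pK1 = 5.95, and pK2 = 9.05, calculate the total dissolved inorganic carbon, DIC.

[CO2*] = KH · pCO2 = 10^(−1.43) × 1090×10^-6 = 4.050×10^-5 mol/kg
α₀ = 1/(1 + K1/[H⁺] + K1K2/[H⁺]²) = 1/(1 + 10^+1.93 + 10^+0.76) = 0.01089
DIC = [CO2*]/α₀ = 4.050×10^-5 / 0.01089 = 3.72 mmol/kg

DIC = 3.72 mmol/kg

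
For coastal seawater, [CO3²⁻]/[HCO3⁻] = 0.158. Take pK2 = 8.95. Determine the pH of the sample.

pH = 8.15

From K2 = [H⁺][CO3²⁻]/[HCO3⁻]:  pH = pK2 + log₁₀([CO3²⁻]/[HCO3⁻])
log₁₀(0.158) = -0.801
pH = 8.95 + (-0.801) = 8.15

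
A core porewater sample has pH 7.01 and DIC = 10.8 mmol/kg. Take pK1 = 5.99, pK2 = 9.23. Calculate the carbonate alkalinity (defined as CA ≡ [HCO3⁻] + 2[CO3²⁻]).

CA = [HCO3⁻] + 2[CO3²⁻] = (α₁ + 2α₂)·DIC
At pH 7.01: [H⁺]/K1 = 10^-1.02 = 0.095499, K2/[H⁺] = 10^-2.22 = 0.0060256
α₁ = 1/(1 + 0.095499 + 0.0060256) = 1/1.1015 = 0.9078; α₂ = α₁·K2/[H⁺] = 0.005470
α₁ + 2α₂ = 0.9188
CA = 0.9188 × 10.8 = 9.92 mmol/kg

CA = 9.92 mmol/kg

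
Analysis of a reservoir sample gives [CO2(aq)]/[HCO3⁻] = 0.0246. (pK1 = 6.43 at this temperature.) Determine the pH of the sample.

pH = 8.04

From K1 = [H⁺][HCO3⁻]/[CO2(aq)]:  pH = pK1 − log₁₀([CO2(aq)]/[HCO3⁻])
log₁₀(0.0246) = -1.609
pH = 6.43 − (-1.609) = 8.04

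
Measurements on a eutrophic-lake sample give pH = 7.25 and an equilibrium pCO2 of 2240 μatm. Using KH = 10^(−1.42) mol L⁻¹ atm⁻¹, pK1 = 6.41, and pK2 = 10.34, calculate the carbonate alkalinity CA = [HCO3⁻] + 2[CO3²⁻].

CA = 0.590 mmol/L

[CO2*] = KH · pCO2 = 10^(−1.42) × 2240×10^-6 = 8.516×10^-5 mol/L
α₀ = 1/(1 + K1/[H⁺] + K1K2/[H⁺]²) = 1/(1 + 10^+0.84 + 10^-2.25) = 0.1262
DIC = [CO2*]/α₀ = 8.516×10^-5 / 0.1262 = 0.6748 mmol/L
CA = (α₁ + 2α₂)·DIC = (0.8731 + 2×0.0007097) × 0.6748 = 0.590 mmol/L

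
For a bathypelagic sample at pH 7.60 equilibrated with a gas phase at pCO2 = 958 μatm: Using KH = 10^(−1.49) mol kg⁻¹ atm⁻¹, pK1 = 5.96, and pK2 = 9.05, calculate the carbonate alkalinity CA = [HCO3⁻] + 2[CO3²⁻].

[CO2*] = KH · pCO2 = 10^(−1.49) × 958×10^-6 = 3.100×10^-5 mol/kg
α₀ = 1/(1 + K1/[H⁺] + K1K2/[H⁺]²) = 1/(1 + 10^+1.64 + 10^+0.19) = 0.02164
DIC = [CO2*]/α₀ = 3.100×10^-5 / 0.02164 = 1.432 mmol/kg
CA = (α₁ + 2α₂)·DIC = (0.9448 + 2×0.03352) × 1.432 = 1.45 mmol/kg

CA = 1.45 mmol/kg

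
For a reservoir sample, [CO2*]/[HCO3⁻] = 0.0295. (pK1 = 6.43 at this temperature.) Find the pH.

pH = 7.96

From K1 = [H⁺][HCO3⁻]/[CO2*]:  pH = pK1 − log₁₀([CO2*]/[HCO3⁻])
log₁₀(0.0295) = -1.530
pH = 6.43 − (-1.530) = 7.96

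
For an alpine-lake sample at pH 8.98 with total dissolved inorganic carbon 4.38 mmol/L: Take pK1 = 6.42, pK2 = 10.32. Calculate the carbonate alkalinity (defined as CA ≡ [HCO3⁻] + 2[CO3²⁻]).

CA = [HCO3⁻] + 2[CO3²⁻] = (α₁ + 2α₂)·DIC
At pH 8.98: [H⁺]/K1 = 10^-2.56 = 0.0027542, K2/[H⁺] = 10^-1.34 = 0.045709
α₁ = 1/(1 + 0.0027542 + 0.045709) = 1/1.0485 = 0.9538; α₂ = α₁·K2/[H⁺] = 0.04360
α₁ + 2α₂ = 1.0410
CA = 1.0410 × 4.38 = 4.56 mmol/L

CA = 4.56 mmol/L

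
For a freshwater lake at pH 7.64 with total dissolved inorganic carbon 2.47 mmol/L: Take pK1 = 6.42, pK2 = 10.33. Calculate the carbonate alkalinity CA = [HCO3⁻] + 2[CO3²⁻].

CA = 2.33 mmol/L

CA = [HCO3⁻] + 2[CO3²⁻] = (α₁ + 2α₂)·DIC
At pH 7.64: [H⁺]/K1 = 10^-1.22 = 0.060256, K2/[H⁺] = 10^-2.69 = 0.0020417
α₁ = 1/(1 + 0.060256 + 0.0020417) = 1/1.0623 = 0.9414; α₂ = α₁·K2/[H⁺] = 0.001922
α₁ + 2α₂ = 0.9452
CA = 0.9452 × 2.47 = 2.33 mmol/L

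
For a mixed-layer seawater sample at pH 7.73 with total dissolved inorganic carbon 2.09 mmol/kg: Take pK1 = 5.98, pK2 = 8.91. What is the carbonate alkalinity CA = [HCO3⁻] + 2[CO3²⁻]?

CA = [HCO3⁻] + 2[CO3²⁻] = (α₁ + 2α₂)·DIC
At pH 7.73: [H⁺]/K1 = 10^-1.75 = 0.017783, K2/[H⁺] = 10^-1.18 = 0.066069
α₁ = 1/(1 + 0.017783 + 0.066069) = 1/1.0839 = 0.9226; α₂ = α₁·K2/[H⁺] = 0.06096
α₁ + 2α₂ = 1.0446
CA = 1.0446 × 2.09 = 2.18 mmol/kg

CA = 2.18 mmol/kg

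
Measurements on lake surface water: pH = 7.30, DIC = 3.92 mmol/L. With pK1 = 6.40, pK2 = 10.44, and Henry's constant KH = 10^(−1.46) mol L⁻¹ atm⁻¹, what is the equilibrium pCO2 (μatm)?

pCO2 = 1.26×10^4 μatm

α₀ = 1 / (1 + K1/[H⁺] + K1K2/[H⁺]²) = 1 / (1 + 10^+0.90 + 10^-2.24)
   = 1 / (1 + 7.9433 + 0.0057544) = 1/8.9490 = 0.1117
[CO2*] = α₀ × DIC = 0.1117 × 3.92 = 0.4380 mmol/L
pCO2 = [CO2*]/KH = 4.380×10^-4 / 3.467×10^-2 = 1.26×10^4 μatm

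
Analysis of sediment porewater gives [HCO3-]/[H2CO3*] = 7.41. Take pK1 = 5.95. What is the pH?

From K1 = [H⁺][HCO3-]/[H2CO3*]:  pH = pK1 + log₁₀([HCO3-]/[H2CO3*])
log₁₀(7.41) = +0.870
pH = 5.95 + (+0.870) = 6.82

pH = 6.82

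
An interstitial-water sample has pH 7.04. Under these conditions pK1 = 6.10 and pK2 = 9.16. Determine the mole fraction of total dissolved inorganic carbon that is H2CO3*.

α₀ = 0.102

α₀ = 1 / (1 + K1/[H⁺] + K1K2/[H⁺]²) = 1 / (1 + 10^+0.94 + 10^-1.18)
   = 1 / (1 + 8.7096 + 0.066069) = 1/9.7757 = 0.1023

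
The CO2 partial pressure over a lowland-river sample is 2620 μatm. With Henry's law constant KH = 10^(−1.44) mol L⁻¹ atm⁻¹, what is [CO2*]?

KH = 10^(−1.44) = 3.631×10^-2 mol L⁻¹ atm⁻¹
[CO2*] = KH · pCO2 = 3.631×10^-2 × 2620×10^-6 atm = 9.51×10^-5 mol/L

[CO2*] = 95.1 μmol/L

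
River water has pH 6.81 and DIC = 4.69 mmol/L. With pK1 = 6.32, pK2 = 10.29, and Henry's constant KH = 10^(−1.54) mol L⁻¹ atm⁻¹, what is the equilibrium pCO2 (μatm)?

pCO2 = 3.97×10^4 μatm

α₀ = 1 / (1 + K1/[H⁺] + K1K2/[H⁺]²) = 1 / (1 + 10^+0.49 + 10^-2.99)
   = 1 / (1 + 3.0903 + 0.0010233) = 1/4.0913 = 0.2444
[CO2*] = α₀ × DIC = 0.2444 × 4.69 = 1.146 mmol/L
pCO2 = [CO2*]/KH = 1.146×10^-3 / 2.884×10^-2 = 3.97×10^4 μatm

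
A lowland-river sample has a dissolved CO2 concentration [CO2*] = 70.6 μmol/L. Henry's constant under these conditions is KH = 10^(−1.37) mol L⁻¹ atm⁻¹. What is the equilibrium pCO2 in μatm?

pCO2 = 1660 μatm

KH = 10^(−1.37) = 4.266×10^-2 mol L⁻¹ atm⁻¹
pCO2 = [CO2*]/KH = 70.6×10^-6 / 4.266×10^-2 = 1.66×10^-3 atm = 1660 μatm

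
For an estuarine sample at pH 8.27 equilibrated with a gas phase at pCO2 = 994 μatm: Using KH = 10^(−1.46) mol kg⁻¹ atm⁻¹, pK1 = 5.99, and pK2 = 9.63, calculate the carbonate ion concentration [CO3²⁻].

[CO3²⁻] = 0.287 mmol/kg

[CO2*] = KH · pCO2 = 10^(−1.46) × 994×10^-6 = 3.447×10^-5 mol/kg
α₀ = 1/(1 + K1/[H⁺] + K1K2/[H⁺]²) = 1/(1 + 10^+2.28 + 10^+0.92) = 0.005003
DIC = [CO2*]/α₀ = 3.447×10^-5 / 0.005003 = 6.888 mmol/kg
[CO3²⁻] = α₂·DIC; α₂ = 0.04162, so [CO3²⁻] = 0.04162 × 6.888 = 0.287 mmol/kg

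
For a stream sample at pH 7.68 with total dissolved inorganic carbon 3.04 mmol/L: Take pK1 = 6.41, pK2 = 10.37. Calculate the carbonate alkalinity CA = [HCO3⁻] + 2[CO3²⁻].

CA = 2.89 mmol/L

CA = [HCO3⁻] + 2[CO3²⁻] = (α₁ + 2α₂)·DIC
At pH 7.68: [H⁺]/K1 = 10^-1.27 = 0.053703, K2/[H⁺] = 10^-2.69 = 0.0020417
α₁ = 1/(1 + 0.053703 + 0.0020417) = 1/1.0557 = 0.9472; α₂ = α₁·K2/[H⁺] = 0.001934
α₁ + 2α₂ = 0.9511
CA = 0.9511 × 3.04 = 2.89 mmol/L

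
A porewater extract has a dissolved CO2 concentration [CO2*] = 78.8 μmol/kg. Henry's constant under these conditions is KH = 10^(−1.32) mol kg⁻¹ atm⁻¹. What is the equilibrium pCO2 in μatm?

KH = 10^(−1.32) = 4.786×10^-2 mol kg⁻¹ atm⁻¹
pCO2 = [CO2*]/KH = 78.8×10^-6 / 4.786×10^-2 = 1.65×10^-3 atm = 1650 μatm

pCO2 = 1650 μatm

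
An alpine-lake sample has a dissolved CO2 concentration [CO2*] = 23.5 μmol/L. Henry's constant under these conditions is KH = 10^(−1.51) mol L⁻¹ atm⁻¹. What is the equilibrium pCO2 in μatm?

KH = 10^(−1.51) = 3.090×10^-2 mol L⁻¹ atm⁻¹
pCO2 = [CO2*]/KH = 23.5×10^-6 / 3.090×10^-2 = 7.60×10^-4 atm = 760 μatm

pCO2 = 760 μatm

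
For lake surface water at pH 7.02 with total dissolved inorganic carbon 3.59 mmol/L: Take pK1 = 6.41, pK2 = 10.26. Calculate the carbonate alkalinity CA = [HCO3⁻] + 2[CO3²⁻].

CA = 2.88 mmol/L

CA = [HCO3⁻] + 2[CO3²⁻] = (α₁ + 2α₂)·DIC
At pH 7.02: [H⁺]/K1 = 10^-0.61 = 0.24547, K2/[H⁺] = 10^-3.24 = 0.00057544
α₁ = 1/(1 + 0.24547 + 0.00057544) = 1/1.2460 = 0.8025; α₂ = α₁·K2/[H⁺] = 0.0004618
α₁ + 2α₂ = 0.8035
CA = 0.8035 × 3.59 = 2.88 mmol/L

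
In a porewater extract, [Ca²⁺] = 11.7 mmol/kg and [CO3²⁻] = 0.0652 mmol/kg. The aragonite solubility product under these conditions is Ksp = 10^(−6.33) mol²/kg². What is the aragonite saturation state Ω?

Ksp = 10^(−6.33) = 4.677×10^-7
Ω = [Ca²⁺][CO3²⁻]/Ksp = (11.7×10^-3)(0.0652×10^-3) / 4.677×10^-7 = 1.63

Ω = 1.63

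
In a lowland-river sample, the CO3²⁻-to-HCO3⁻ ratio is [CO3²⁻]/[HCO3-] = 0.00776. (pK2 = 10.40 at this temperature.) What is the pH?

pH = 8.29

From K2 = [H⁺][CO3²⁻]/[HCO3-]:  pH = pK2 + log₁₀([CO3²⁻]/[HCO3-])
log₁₀(0.00776) = -2.110
pH = 10.40 + (-2.110) = 8.29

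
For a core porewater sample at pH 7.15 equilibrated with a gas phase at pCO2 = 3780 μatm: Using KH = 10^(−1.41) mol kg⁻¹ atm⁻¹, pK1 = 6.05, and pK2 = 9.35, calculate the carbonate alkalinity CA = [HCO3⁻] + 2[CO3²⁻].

[CO2*] = KH · pCO2 = 10^(−1.41) × 3780×10^-6 = 1.471×10^-4 mol/kg
α₀ = 1/(1 + K1/[H⁺] + K1K2/[H⁺]²) = 1/(1 + 10^+1.10 + 10^-1.10) = 0.07316
DIC = [CO2*]/α₀ = 1.471×10^-4 / 0.07316 = 2.010 mmol/kg
CA = (α₁ + 2α₂)·DIC = (0.9210 + 2×0.005811) × 2.010 = 1.87 mmol/kg

CA = 1.87 mmol/kg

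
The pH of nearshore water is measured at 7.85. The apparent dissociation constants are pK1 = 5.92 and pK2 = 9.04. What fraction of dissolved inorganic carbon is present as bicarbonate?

α₁ = 1 / (1 + [H⁺]/K1 + K2/[H⁺]) = 1 / (1 + 10^-1.93 + 10^-1.19)
   = 1 / (1 + 0.011749 + 0.064565) = 1/1.0763 = 0.9291

α₁ = 0.929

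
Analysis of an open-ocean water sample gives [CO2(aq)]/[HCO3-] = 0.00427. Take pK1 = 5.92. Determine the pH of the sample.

pH = 8.29

From K1 = [H⁺][HCO3-]/[CO2(aq)]:  pH = pK1 − log₁₀([CO2(aq)]/[HCO3-])
log₁₀(0.00427) = -2.370
pH = 5.92 − (-2.370) = 8.29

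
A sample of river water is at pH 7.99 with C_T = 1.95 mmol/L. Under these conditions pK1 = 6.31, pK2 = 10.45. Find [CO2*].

[CO2*] = 0.0398 mmol/L

α₀ = 1 / (1 + K1/[H⁺] + K1K2/[H⁺]²) = 1 / (1 + 10^+1.68 + 10^-0.78)
   = 1 / (1 + 47.863 + 0.16596) = 1/49.029 = 0.02040
[CO2*] = α₀ × DIC = 0.02040 × 1.95 = 0.0398 mmol/L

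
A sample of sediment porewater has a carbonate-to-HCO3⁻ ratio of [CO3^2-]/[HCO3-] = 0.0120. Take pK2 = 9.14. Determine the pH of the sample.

From K2 = [H⁺][CO3^2-]/[HCO3-]:  pH = pK2 + log₁₀([CO3^2-]/[HCO3-])
log₁₀(0.0120) = -1.921
pH = 9.14 + (-1.921) = 7.22

pH = 7.22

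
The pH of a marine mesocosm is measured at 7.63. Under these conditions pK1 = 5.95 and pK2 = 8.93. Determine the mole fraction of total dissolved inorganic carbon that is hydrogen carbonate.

α₁ = 0.934

α₁ = 1 / (1 + [H⁺]/K1 + K2/[H⁺]) = 1 / (1 + 10^-1.68 + 10^-1.30)
   = 1 / (1 + 0.020893 + 0.050119) = 1/1.0710 = 0.9337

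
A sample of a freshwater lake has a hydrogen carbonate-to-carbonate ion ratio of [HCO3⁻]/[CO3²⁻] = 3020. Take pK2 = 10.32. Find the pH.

pH = 6.84

From K2 = [H⁺][CO3²⁻]/[HCO3⁻]:  pH = pK2 − log₁₀([HCO3⁻]/[CO3²⁻])
log₁₀(3020) = +3.480
pH = 10.32 − (+3.480) = 6.84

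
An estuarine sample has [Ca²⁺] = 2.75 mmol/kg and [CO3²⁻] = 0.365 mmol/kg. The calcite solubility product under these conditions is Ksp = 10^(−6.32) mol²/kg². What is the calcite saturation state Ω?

Ω = 2.10

Ksp = 10^(−6.32) = 4.786×10^-7
Ω = [Ca²⁺][CO3²⁻]/Ksp = (2.75×10^-3)(0.365×10^-3) / 4.786×10^-7 = 2.10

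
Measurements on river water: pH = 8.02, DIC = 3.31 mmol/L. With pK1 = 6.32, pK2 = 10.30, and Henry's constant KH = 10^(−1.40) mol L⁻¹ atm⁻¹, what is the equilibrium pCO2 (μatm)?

α₀ = 1 / (1 + K1/[H⁺] + K1K2/[H⁺]²) = 1 / (1 + 10^+1.70 + 10^-0.58)
   = 1 / (1 + 50.119 + 0.26303) = 1/51.382 = 0.01946
[CO2*] = α₀ × DIC = 0.01946 × 3.31 = 0.06442 mmol/L
pCO2 = [CO2*]/KH = 6.442×10^-5 / 3.981×10^-2 = 1620 μatm

pCO2 = 1620 μatm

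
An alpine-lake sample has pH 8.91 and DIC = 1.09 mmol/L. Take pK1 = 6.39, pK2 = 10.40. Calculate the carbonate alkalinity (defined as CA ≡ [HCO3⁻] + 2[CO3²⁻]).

CA = 1.12 mmol/L

CA = [HCO3⁻] + 2[CO3²⁻] = (α₁ + 2α₂)·DIC
At pH 8.91: [H⁺]/K1 = 10^-2.52 = 0.0030200, K2/[H⁺] = 10^-1.49 = 0.032359
α₁ = 1/(1 + 0.0030200 + 0.032359) = 1/1.0354 = 0.9658; α₂ = α₁·K2/[H⁺] = 0.03125
α₁ + 2α₂ = 1.0283
CA = 1.0283 × 1.09 = 1.12 mmol/L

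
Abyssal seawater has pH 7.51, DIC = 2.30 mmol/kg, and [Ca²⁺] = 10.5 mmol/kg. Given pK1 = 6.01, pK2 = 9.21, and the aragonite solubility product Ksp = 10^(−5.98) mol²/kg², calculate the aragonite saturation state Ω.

Ω = 0.438

α₂ = 1 / (1 + [H⁺]/K2 + [H⁺]²/(K1K2)) = 1 / (1 + 10^+1.70 + 10^+0.20)
   = 1 / (1 + 50.119 + 1.5849) = 1/52.704 = 0.01897
[CO3²⁻] = α₂ × DIC = 0.01897 × 2.30 = 0.04364 mmol/kg
Ksp = 10^(−5.98) = 1.047×10^-6
Ω = [Ca²⁺][CO3²⁻]/Ksp = (10.5×10^-3)(4.364×10^-5) / 1.047×10^-6 = 0.438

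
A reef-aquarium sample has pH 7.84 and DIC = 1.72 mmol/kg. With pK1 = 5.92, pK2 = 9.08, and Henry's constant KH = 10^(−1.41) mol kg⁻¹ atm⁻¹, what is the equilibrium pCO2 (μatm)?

pCO2 = 497 μatm

α₀ = 1 / (1 + K1/[H⁺] + K1K2/[H⁺]²) = 1 / (1 + 10^+1.92 + 10^+0.68)
   = 1 / (1 + 83.176 + 4.7863) = 1/88.963 = 0.01124
[CO2*] = α₀ × DIC = 0.01124 × 1.72 = 0.01933 mmol/kg = 19.33 μmol/kg
pCO2 = [CO2*]/KH = 1.933×10^-5 / 3.890×10^-2 = 497 μatm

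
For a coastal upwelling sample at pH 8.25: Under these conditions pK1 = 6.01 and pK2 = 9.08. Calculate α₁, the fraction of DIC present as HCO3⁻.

α₁ = 0.867

α₁ = 1 / (1 + [H⁺]/K1 + K2/[H⁺]) = 1 / (1 + 10^-2.24 + 10^-0.83)
   = 1 / (1 + 0.0057544 + 0.14791) = 1/1.1537 = 0.8668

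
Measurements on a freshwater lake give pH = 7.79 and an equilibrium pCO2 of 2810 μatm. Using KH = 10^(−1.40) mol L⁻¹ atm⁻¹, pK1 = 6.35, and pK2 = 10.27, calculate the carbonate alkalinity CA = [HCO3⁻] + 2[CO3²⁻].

[CO2*] = KH · pCO2 = 10^(−1.40) × 2810×10^-6 = 1.119×10^-4 mol/L
α₀ = 1/(1 + K1/[H⁺] + K1K2/[H⁺]²) = 1/(1 + 10^+1.44 + 10^-1.04) = 0.03492
DIC = [CO2*]/α₀ = 1.119×10^-4 / 0.03492 = 3.203 mmol/L
CA = (α₁ + 2α₂)·DIC = (0.9619 + 2×0.003185) × 3.203 = 3.10 mmol/L

CA = 3.10 mmol/L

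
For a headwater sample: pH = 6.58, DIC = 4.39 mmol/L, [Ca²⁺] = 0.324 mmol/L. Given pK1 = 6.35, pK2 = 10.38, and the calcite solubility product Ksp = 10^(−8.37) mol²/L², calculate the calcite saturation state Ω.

Ω = 0.0333

α₂ = 1 / (1 + [H⁺]/K2 + [H⁺]²/(K1K2)) = 1 / (1 + 10^+3.80 + 10^+3.57)
   = 1 / (1 + 6309.6 + 3715.4) = 1/1.0026×10^4 = 9.974×10^-5
[CO3²⁻] = α₂ × DIC = 9.974×10^-5 × 4.39 = 0.0004379 mmol/L = 0.4379 μmol/L
Ksp = 10^(−8.37) = 4.266×10^-9
Ω = [Ca²⁺][CO3²⁻]/Ksp = (0.324×10^-3)(4.379×10^-7) / 4.266×10^-9 = 0.0333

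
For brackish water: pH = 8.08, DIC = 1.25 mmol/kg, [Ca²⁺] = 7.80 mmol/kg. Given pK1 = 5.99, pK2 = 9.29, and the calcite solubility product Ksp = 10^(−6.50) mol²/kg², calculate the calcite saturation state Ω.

α₂ = 1 / (1 + [H⁺]/K2 + [H⁺]²/(K1K2)) = 1 / (1 + 10^+1.21 + 10^-0.88)
   = 1 / (1 + 16.218 + 0.13183) = 1/17.350 = 0.05764
[CO3²⁻] = α₂ × DIC = 0.05764 × 1.25 = 0.07205 mmol/kg
Ksp = 10^(−6.50) = 3.162×10^-7
Ω = [Ca²⁺][CO3²⁻]/Ksp = (7.80×10^-3)(7.205×10^-5) / 3.162×10^-7 = 1.78

Ω = 1.78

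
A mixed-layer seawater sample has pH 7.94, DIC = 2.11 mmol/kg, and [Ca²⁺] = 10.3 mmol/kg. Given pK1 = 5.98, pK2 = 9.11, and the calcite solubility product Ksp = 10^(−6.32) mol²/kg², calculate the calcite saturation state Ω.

Ω = 2.85

α₂ = 1 / (1 + [H⁺]/K2 + [H⁺]²/(K1K2)) = 1 / (1 + 10^+1.17 + 10^-0.79)
   = 1 / (1 + 14.791 + 0.16218) = 1/15.953 = 0.06268
[CO3²⁻] = α₂ × DIC = 0.06268 × 2.11 = 0.1323 mmol/kg
Ksp = 10^(−6.32) = 4.786×10^-7
Ω = [Ca²⁺][CO3²⁻]/Ksp = (10.3×10^-3)(1.323×10^-4) / 4.786×10^-7 = 2.85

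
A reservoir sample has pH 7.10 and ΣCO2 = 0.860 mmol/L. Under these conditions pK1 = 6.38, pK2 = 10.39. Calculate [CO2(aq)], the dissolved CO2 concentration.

[CO2*] = 0.138 mmol/L

α₀ = 1 / (1 + K1/[H⁺] + K1K2/[H⁺]²) = 1 / (1 + 10^+0.72 + 10^-2.57)
   = 1 / (1 + 5.2481 + 0.0026915) = 1/6.2508 = 0.1600
[CO2*] = α₀ × DIC = 0.1600 × 0.860 = 0.138 mmol/L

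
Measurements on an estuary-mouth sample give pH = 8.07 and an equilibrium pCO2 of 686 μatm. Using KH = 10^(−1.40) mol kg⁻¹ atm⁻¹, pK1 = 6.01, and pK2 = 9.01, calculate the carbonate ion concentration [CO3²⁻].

[CO2*] = KH · pCO2 = 10^(−1.40) × 686×10^-6 = 2.731×10^-5 mol/kg
α₀ = 1/(1 + K1/[H⁺] + K1K2/[H⁺]²) = 1/(1 + 10^+2.06 + 10^+1.12) = 0.007752
DIC = [CO2*]/α₀ = 2.731×10^-5 / 0.007752 = 3.523 mmol/kg
[CO3²⁻] = α₂·DIC; α₂ = 0.1022, so [CO3²⁻] = 0.1022 × 3.523 = 0.360 mmol/kg

[CO3²⁻] = 0.360 mmol/kg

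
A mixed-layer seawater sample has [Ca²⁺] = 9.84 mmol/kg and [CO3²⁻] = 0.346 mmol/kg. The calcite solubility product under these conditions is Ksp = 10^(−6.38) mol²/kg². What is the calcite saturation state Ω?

Ksp = 10^(−6.38) = 4.169×10^-7
Ω = [Ca²⁺][CO3²⁻]/Ksp = (9.84×10^-3)(0.346×10^-3) / 4.169×10^-7 = 8.17

Ω = 8.17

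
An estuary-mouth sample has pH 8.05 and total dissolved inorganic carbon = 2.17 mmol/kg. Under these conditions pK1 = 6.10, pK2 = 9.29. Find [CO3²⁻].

α₂ = 1 / (1 + [H⁺]/K2 + [H⁺]²/(K1K2)) = 1 / (1 + 10^+1.24 + 10^-0.71)
   = 1 / (1 + 17.378 + 0.19498) = 1/18.573 = 0.05384
[CO3²⁻] = α₂ × DIC = 0.05384 × 2.17 = 0.117 mmol/kg

[CO3²⁻] = 0.117 mmol/kg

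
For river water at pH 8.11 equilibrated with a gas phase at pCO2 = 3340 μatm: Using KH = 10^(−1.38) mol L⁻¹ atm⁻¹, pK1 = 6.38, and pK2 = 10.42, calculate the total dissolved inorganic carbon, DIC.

[CO2*] = KH · pCO2 = 10^(−1.38) × 3340×10^-6 = 1.392×10^-4 mol/L
α₀ = 1/(1 + K1/[H⁺] + K1K2/[H⁺]²) = 1/(1 + 10^+1.73 + 10^-0.58) = 0.01819
DIC = [CO2*]/α₀ = 1.392×10^-4 / 0.01819 = 7.65 mmol/L

DIC = 7.65 mmol/L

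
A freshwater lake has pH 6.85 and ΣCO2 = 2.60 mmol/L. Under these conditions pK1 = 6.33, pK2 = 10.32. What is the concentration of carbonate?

[CO3²⁻] = 0.676 μmol/L

α₂ = 1 / (1 + [H⁺]/K2 + [H⁺]²/(K1K2)) = 1 / (1 + 10^+3.47 + 10^+2.95)
   = 1 / (1 + 2951.2 + 891.25) = 1/3843.5 = 0.0002602
[CO3²⁻] = α₂ × DIC = 0.0002602 × 2.60 = 0.000676 mmol/L = 0.676 μmol/L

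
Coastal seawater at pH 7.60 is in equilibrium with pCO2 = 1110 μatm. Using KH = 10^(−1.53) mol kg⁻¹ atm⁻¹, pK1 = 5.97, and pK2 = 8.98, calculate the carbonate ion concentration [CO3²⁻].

[CO3²⁻] = 0.0583 mmol/kg

[CO2*] = KH · pCO2 = 10^(−1.53) × 1110×10^-6 = 3.276×10^-5 mol/kg
α₀ = 1/(1 + K1/[H⁺] + K1K2/[H⁺]²) = 1/(1 + 10^+1.63 + 10^+0.25) = 0.02201
DIC = [CO2*]/α₀ = 3.276×10^-5 / 0.02201 = 1.488 mmol/kg
[CO3²⁻] = α₂·DIC; α₂ = 0.03914, so [CO3²⁻] = 0.03914 × 1.488 = 0.0583 mmol/kg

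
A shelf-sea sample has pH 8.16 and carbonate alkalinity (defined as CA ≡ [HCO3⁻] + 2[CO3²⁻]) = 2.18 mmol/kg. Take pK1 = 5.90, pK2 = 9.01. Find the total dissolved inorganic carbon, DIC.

CA = [HCO3⁻] + 2[CO3²⁻] = (α₁ + 2α₂)·DIC
At pH 8.16: [H⁺]/K1 = 10^-2.26 = 0.0054954, K2/[H⁺] = 10^-0.85 = 0.14125
α₁ = 1/(1 + 0.0054954 + 0.14125) = 1/1.1467 = 0.8720; α₂ = α₁·K2/[H⁺] = 0.1232
α₁ + 2α₂ = 1.1184
DIC = CA / (α₁ + 2α₂) = 2.18 / 1.1184 = 1.95 mmol/kg

DIC = 1.95 mmol/kg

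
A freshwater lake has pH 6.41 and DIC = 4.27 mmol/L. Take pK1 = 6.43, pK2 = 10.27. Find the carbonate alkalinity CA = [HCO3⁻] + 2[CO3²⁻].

CA = 2.09 mmol/L

CA = [HCO3⁻] + 2[CO3²⁻] = (α₁ + 2α₂)·DIC
At pH 6.41: [H⁺]/K1 = 10^0.02 = 1.0471, K2/[H⁺] = 10^-3.86 = 0.00013804
α₁ = 1/(1 + 1.0471 + 0.00013804) = 1/2.0473 = 0.4885; α₂ = α₁·K2/[H⁺] = 6.743×10^-5
α₁ + 2α₂ = 0.4886
CA = 0.4886 × 4.27 = 2.09 mmol/L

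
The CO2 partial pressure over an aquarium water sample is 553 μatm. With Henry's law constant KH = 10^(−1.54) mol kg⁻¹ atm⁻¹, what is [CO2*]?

KH = 10^(−1.54) = 2.884×10^-2 mol kg⁻¹ atm⁻¹
[CO2*] = KH · pCO2 = 2.884×10^-2 × 553×10^-6 atm = 1.59×10^-5 mol/kg

[CO2*] = 15.9 μmol/kg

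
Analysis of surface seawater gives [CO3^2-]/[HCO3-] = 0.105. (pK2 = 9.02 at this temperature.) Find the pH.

pH = 8.04

From K2 = [H⁺][CO3^2-]/[HCO3-]:  pH = pK2 + log₁₀([CO3^2-]/[HCO3-])
log₁₀(0.105) = -0.979
pH = 9.02 + (-0.979) = 8.04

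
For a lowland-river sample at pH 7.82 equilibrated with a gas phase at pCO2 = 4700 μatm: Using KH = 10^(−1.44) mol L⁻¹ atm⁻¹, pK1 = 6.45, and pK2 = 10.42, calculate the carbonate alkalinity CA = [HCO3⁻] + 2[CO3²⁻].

CA = 4.02 mmol/L

[CO2*] = KH · pCO2 = 10^(−1.44) × 4700×10^-6 = 1.706×10^-4 mol/L
α₀ = 1/(1 + K1/[H⁺] + K1K2/[H⁺]²) = 1/(1 + 10^+1.37 + 10^-1.23) = 0.04081
DIC = [CO2*]/α₀ = 1.706×10^-4 / 0.04081 = 4.181 mmol/L
CA = (α₁ + 2α₂)·DIC = (0.9568 + 2×0.002403) × 4.181 = 4.02 mmol/L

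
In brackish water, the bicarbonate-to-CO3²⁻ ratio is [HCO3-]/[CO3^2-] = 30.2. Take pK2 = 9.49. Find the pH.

From K2 = [H⁺][CO3^2-]/[HCO3-]:  pH = pK2 − log₁₀([HCO3-]/[CO3^2-])
log₁₀(30.2) = +1.480
pH = 9.49 − (+1.480) = 8.01

pH = 8.01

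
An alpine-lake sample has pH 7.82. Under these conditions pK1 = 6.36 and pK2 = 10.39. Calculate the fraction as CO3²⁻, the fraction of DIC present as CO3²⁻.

α₂ = 0.00259

α₂ = 1 / (1 + [H⁺]/K2 + [H⁺]²/(K1K2)) = 1 / (1 + 10^+2.57 + 10^+1.11)
   = 1 / (1 + 371.54 + 12.882) = 1/385.42 = 0.002595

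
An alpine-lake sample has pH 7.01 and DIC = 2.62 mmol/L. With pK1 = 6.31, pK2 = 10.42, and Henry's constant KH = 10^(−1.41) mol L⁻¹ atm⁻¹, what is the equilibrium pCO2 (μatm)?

α₀ = 1 / (1 + K1/[H⁺] + K1K2/[H⁺]²) = 1 / (1 + 10^+0.70 + 10^-2.71)
   = 1 / (1 + 5.0119 + 0.0019498) = 1/6.0138 = 0.1663
[CO2*] = α₀ × DIC = 0.1663 × 2.62 = 0.4357 mmol/L
pCO2 = [CO2*]/KH = 4.357×10^-4 / 3.890×10^-2 = 1.12×10^4 μatm

pCO2 = 1.12×10^4 μatm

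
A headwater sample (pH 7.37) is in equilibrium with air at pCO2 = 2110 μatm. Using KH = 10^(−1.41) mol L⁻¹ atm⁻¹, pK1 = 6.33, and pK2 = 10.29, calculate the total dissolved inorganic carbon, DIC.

[CO2*] = KH · pCO2 = 10^(−1.41) × 2110×10^-6 = 8.209×10^-5 mol/L
α₀ = 1/(1 + K1/[H⁺] + K1K2/[H⁺]²) = 1/(1 + 10^+1.04 + 10^-1.88) = 0.08349
DIC = [CO2*]/α₀ = 8.209×10^-5 / 0.08349 = 0.983 mmol/L

DIC = 0.983 mmol/L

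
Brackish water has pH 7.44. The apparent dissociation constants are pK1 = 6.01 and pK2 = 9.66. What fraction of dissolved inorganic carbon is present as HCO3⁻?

α₁ = 1 / (1 + [H⁺]/K1 + K2/[H⁺]) = 1 / (1 + 10^-1.43 + 10^-2.22)
   = 1 / (1 + 0.037154 + 0.0060256) = 1/1.0432 = 0.9586

α₁ = 0.959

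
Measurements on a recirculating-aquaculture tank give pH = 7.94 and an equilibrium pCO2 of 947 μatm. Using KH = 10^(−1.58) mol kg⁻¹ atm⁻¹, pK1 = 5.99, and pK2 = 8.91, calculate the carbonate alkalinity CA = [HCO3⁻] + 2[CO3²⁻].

[CO2*] = KH · pCO2 = 10^(−1.58) × 947×10^-6 = 2.491×10^-5 mol/kg
α₀ = 1/(1 + K1/[H⁺] + K1K2/[H⁺]²) = 1/(1 + 10^+1.95 + 10^+0.98) = 0.01003
DIC = [CO2*]/α₀ = 2.491×10^-5 / 0.01003 = 2.483 mmol/kg
CA = (α₁ + 2α₂)·DIC = (0.8942 + 2×0.09581) × 2.483 = 2.70 mmol/kg

CA = 2.70 mmol/kg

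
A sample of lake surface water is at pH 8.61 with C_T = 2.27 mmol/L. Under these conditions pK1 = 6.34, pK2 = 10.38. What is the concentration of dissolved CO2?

[CO2*] = 11.9 μmol/L

α₀ = 1 / (1 + K1/[H⁺] + K1K2/[H⁺]²) = 1 / (1 + 10^+2.27 + 10^+0.50)
   = 1 / (1 + 186.21 + 3.1623) = 1/190.37 = 0.005253
[CO2*] = α₀ × DIC = 0.005253 × 2.27 = 0.0119 mmol/L = 11.9 μmol/L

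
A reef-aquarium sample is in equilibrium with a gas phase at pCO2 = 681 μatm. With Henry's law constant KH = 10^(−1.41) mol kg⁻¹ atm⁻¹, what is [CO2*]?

[CO2*] = 26.5 μmol/kg

KH = 10^(−1.41) = 3.890×10^-2 mol kg⁻¹ atm⁻¹
[CO2*] = KH · pCO2 = 3.890×10^-2 × 681×10^-6 atm = 2.65×10^-5 mol/kg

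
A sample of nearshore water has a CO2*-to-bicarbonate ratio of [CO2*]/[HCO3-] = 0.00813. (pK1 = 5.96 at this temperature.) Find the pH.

pH = 8.05

From K1 = [H⁺][HCO3-]/[CO2*]:  pH = pK1 − log₁₀([CO2*]/[HCO3-])
log₁₀(0.00813) = -2.090
pH = 5.96 − (-2.090) = 8.05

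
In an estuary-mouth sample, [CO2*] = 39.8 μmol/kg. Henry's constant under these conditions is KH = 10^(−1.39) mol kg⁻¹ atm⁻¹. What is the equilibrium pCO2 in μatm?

pCO2 = 977 μatm

KH = 10^(−1.39) = 4.074×10^-2 mol kg⁻¹ atm⁻¹
pCO2 = [CO2*]/KH = 39.8×10^-6 / 4.074×10^-2 = 9.77×10^-4 atm = 977 μatm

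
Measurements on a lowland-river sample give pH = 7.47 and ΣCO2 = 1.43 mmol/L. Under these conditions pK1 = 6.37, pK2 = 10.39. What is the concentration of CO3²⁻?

[CO3²⁻] = 1.59 μmol/L

α₂ = 1 / (1 + [H⁺]/K2 + [H⁺]²/(K1K2)) = 1 / (1 + 10^+2.92 + 10^+1.82)
   = 1 / (1 + 831.76 + 66.069) = 1/898.83 = 0.001113
[CO3²⁻] = α₂ × DIC = 0.001113 × 1.43 = 0.00159 mmol/L = 1.59 μmol/L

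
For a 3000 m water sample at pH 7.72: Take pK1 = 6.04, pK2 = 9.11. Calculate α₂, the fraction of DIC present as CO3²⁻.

α₂ = 1 / (1 + [H⁺]/K2 + [H⁺]²/(K1K2)) = 1 / (1 + 10^+1.39 + 10^-0.29)
   = 1 / (1 + 24.547 + 0.51286) = 1/26.060 = 0.03837

α₂ = 0.0384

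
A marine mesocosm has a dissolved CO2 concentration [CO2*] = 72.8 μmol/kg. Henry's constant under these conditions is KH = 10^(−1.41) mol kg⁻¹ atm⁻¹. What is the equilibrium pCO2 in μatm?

KH = 10^(−1.41) = 3.890×10^-2 mol kg⁻¹ atm⁻¹
pCO2 = [CO2*]/KH = 72.8×10^-6 / 3.890×10^-2 = 1.87×10^-3 atm = 1870 μatm

pCO2 = 1870 μatm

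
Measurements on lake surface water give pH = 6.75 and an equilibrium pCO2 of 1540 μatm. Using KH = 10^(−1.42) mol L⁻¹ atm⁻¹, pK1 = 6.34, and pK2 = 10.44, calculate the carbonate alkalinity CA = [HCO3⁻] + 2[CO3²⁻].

CA = 0.151 mmol/L

[CO2*] = KH · pCO2 = 10^(−1.42) × 1540×10^-6 = 5.855×10^-5 mol/L
α₀ = 1/(1 + K1/[H⁺] + K1K2/[H⁺]²) = 1/(1 + 10^+0.41 + 10^-3.28) = 0.2800
DIC = [CO2*]/α₀ = 5.855×10^-5 / 0.2800 = 0.2091 mmol/L
CA = (α₁ + 2α₂)·DIC = (0.7198 + 2×0.0001470) × 0.2091 = 0.151 mmol/L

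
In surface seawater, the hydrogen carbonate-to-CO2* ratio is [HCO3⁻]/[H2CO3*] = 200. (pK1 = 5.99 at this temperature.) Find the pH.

From K1 = [H⁺][HCO3⁻]/[H2CO3*]:  pH = pK1 + log₁₀([HCO3⁻]/[H2CO3*])
log₁₀(200) = +2.301
pH = 5.99 + (+2.301) = 8.29

pH = 8.29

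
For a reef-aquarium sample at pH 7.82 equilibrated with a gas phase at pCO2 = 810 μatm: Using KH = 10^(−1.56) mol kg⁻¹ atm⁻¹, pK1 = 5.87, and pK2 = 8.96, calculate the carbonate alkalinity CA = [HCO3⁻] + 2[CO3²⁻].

[CO2*] = KH · pCO2 = 10^(−1.56) × 810×10^-6 = 2.231×10^-5 mol/kg
α₀ = 1/(1 + K1/[H⁺] + K1K2/[H⁺]²) = 1/(1 + 10^+1.95 + 10^+0.81) = 0.01035
DIC = [CO2*]/α₀ = 2.231×10^-5 / 0.01035 = 2.155 mmol/kg
CA = (α₁ + 2α₂)·DIC = (0.9228 + 2×0.06685) × 2.155 = 2.28 mmol/kg

CA = 2.28 mmol/kg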